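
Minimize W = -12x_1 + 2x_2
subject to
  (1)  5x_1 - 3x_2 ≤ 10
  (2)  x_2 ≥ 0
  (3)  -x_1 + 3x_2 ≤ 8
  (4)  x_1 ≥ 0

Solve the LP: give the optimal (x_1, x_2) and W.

x_1 = 9/2, x_2 = 25/6, minimum W = -137/3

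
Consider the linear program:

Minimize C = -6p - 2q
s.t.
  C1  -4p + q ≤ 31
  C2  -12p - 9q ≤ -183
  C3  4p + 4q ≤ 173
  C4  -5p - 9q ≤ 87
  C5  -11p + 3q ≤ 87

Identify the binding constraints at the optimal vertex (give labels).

C3 and C4

Vertices and C = -6p - 2q:
  (270/7, -653/21) → C = -3554/21
  (-26/15, 1019/45) → C = -314/9
  (1905/16, -1213/16) → C = -2251/4
  (171/56, 2251/56) → C = -691/7

The minimum is at (1905/16, -1213/16). Substituting into each constraint, equality holds for C3 and C4; the remaining constraints have slack.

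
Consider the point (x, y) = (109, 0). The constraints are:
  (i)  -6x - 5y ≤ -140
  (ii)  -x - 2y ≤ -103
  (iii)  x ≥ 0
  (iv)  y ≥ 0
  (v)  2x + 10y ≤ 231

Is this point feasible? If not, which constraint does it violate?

feasible

(i): -654 ≤ -140 ✓
(ii): -109 ≤ -103 ✓
(iii): 109 ≥ 0 ✓
(iv): 0 ≥ 0 ✓
(v): 218 ≤ 231 ✓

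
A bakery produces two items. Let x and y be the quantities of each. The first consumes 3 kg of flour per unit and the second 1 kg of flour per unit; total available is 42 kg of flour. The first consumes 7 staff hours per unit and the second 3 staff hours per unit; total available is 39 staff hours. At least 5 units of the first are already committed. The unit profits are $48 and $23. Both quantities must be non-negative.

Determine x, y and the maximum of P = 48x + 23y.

x = 5, y = 4/3, maximum P = 812/3

Feasible corners and P = 48x + 23y:
  (39/7, 0) → P = 1872/7
  (5, 0) → P = 240
  (5, 4/3) → P = 812/3

The optimum lies where 7x + 3y = 39 and x = 5.
Solving simultaneously gives x = 5, y = 4/3.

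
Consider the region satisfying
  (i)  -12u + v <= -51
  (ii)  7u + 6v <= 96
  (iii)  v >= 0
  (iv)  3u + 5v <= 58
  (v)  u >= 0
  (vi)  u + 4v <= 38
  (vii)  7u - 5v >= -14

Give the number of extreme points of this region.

Intersecting each pair of boundary lines and keeping only the points that satisfy every inequality leaves:
  (17/4, 0)
  (242/49, 405/49)
  (96/7, 0)
  (132/17, 118/17)
  (6, 8)

5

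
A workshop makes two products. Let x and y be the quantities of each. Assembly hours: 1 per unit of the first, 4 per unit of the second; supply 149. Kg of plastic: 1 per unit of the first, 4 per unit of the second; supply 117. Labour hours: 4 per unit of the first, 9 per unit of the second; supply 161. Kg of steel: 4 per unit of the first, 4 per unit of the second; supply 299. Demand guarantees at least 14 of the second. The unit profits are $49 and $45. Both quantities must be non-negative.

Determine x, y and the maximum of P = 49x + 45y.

x = 35/4, y = 14, maximum P = 4235/4

Vertices and P = 49x + 45y:
  (0, 161/9) → P = 805
  (0, 14) → P = 630
  (35/4, 14) → P = 4235/4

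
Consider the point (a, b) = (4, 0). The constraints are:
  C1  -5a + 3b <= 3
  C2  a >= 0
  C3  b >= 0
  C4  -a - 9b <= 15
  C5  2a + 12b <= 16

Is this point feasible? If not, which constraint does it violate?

C1: -20 ≤ 3 ✓
C2: 4 ≥ 0 ✓
C3: 0 ≥ 0 ✓
C4: -4 ≤ 15 ✓
C5: 8 ≤ 16 ✓

feasible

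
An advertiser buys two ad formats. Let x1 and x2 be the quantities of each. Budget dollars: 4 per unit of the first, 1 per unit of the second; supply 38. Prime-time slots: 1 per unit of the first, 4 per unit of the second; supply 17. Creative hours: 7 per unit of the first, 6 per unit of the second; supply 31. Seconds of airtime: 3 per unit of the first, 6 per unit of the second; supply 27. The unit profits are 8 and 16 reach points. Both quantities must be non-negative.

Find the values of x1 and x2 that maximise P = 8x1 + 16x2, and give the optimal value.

x1 = 1, x2 = 4, maximum P = 72

Feasible corners and P = 8x1 + 16x2:
  (0, 0) → P = 0
  (0, 17/4) → P = 68
  (31/7, 0) → P = 248/7
  (1, 4) → P = 72

The binding constraints are x1 + 4x2 = 17 and 7x1 + 6x2 = 31.
Solving simultaneously gives x1 = 1, x2 = 4.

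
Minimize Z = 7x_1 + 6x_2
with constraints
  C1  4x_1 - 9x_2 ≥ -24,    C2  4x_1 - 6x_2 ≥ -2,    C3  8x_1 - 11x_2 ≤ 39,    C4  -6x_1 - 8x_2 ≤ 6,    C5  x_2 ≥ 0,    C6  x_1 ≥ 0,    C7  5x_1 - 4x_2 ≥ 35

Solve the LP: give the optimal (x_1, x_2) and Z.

x_1 = 229/23, x_2 = 85/23, minimum Z = 2113/23

Feasible corners and Z = 7x_1 + 6x_2:
  (615/28, 87/7) → Z = 6393/28
  (411/29, 260/29) → Z = 153
  (229/23, 85/23) → Z = 2113/23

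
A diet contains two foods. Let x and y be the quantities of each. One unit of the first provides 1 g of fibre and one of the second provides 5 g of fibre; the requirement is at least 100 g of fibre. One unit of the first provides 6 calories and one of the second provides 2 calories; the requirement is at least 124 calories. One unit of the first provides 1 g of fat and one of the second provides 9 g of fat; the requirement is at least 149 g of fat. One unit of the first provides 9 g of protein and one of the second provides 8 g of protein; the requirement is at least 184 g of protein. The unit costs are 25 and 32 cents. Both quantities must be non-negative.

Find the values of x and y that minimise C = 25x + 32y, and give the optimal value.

x = 15, y = 17, minimum C = 919

The feasible region is unbounded (it extends along (0, 1), (1, 0)), but C strictly increases along every unbounded feasible direction, so there is no improving ray and the minimum is attained at a vertex.

The binding constraints are x + 5y = 100 and 6x + 2y = 124.
Solving simultaneously gives x = 15, y = 17.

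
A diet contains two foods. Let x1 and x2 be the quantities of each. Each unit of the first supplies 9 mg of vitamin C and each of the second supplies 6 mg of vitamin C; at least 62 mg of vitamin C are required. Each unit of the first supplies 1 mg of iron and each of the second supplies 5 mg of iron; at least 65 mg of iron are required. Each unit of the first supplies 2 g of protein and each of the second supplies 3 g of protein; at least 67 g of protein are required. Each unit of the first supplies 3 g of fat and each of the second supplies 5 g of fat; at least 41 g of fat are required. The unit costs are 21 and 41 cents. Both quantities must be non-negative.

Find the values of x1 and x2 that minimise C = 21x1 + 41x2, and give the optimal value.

Extreme points and C = 21x1 + 41x2:
  (0, 67/3) → C = 2747/3
  (65, 0) → C = 1365
  (20, 9) → C = 789
The feasible region is unbounded (it extends along (0, 1), (1, 0)), but C strictly increases along every unbounded feasible direction, so there is no improving ray and the minimum is attained at a vertex.

The optimum lies where x1 + 5x2 = 65 and 2x1 + 3x2 = 67.
Solving simultaneously gives x1 = 20, x2 = 9.

x1 = 20, x2 = 9, minimum C = 789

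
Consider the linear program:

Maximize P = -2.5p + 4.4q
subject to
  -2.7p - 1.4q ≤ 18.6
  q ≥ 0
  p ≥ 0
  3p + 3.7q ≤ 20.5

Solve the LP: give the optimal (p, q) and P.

p = 0, q = 205/37, maximum P = 902/37

Vertices and P = -2.5p + 4.4q:
  (0, 0) → P = 0
  (41/6, 0) → P = -205/12
  (0, 205/37) → P = 902/37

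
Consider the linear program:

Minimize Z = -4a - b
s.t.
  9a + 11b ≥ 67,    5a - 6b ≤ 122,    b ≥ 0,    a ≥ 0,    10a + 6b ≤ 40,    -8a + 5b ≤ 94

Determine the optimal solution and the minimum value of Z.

Extreme points and Z = -4a - b:
  (0, 67/11) → Z = -67/11
  (19/28, 155/28) → Z = -33/4
  (0, 20/3) → Z = -20/3

a = 19/28, b = 155/28, minimum Z = -33/4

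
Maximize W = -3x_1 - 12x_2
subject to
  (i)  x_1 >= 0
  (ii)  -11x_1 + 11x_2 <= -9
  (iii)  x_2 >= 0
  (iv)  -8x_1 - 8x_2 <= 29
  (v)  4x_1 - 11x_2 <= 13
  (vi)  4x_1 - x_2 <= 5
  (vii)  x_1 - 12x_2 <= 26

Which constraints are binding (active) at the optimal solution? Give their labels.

(ii) and (iii)

Vertices and W = -3x_1 - 12x_2:
  (9/11, 0) → W = -27/11
  (46/33, 19/33) → W = -122/11
  (5/4, 0) → W = -15/4

The maximum is at (9/11, 0). Substituting into each constraint, equality holds for (ii) and (iii); the remaining constraints have slack.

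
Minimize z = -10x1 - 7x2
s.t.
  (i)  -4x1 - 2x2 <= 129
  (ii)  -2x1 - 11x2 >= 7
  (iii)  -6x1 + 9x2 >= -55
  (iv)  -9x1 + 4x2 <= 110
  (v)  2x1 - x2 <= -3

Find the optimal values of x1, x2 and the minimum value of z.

x1 = -5/3, x2 = -1/3, minimum z = 19

Feasible corners and z = -10x1 - 7x2:
  (-1238/107, 157/107) → z = 11281/107
  (-5/3, -1/3) → z = 19
  (-1210/57, -385/19) → z = 20185/57
  (-41/6, -32/3) → z = 143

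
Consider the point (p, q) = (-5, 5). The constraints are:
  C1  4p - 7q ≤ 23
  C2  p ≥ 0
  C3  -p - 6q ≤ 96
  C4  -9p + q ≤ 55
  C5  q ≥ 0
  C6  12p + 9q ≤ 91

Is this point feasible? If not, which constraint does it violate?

Constraint C2: p = -5, which is not ≥ 0. All other constraints are satisfied.

not feasible — violates C2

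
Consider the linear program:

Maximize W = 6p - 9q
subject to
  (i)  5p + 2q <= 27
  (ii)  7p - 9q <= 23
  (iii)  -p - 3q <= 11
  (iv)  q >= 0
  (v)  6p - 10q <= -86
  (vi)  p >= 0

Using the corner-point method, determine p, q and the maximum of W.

p = 49/31, q = 296/31, maximum W = -2370/31

Feasible corners and W = 6p - 9q:
  (49/31, 296/31) → W = -2370/31
  (0, 27/2) → W = -243/2
  (0, 43/5) → W = -387/5

At the optimal vertex, 5p + 2q = 27 and 6p - 10q = -86.
Solving simultaneously gives p = 49/31, q = 296/31.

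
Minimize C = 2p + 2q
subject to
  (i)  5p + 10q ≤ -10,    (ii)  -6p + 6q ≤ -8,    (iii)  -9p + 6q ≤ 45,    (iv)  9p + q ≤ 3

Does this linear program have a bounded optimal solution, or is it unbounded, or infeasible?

unbounded

From the feasible point (2/9, -10/9), moving in the direction (-6, -9) keeps every constraint satisfied while C decreases without bound.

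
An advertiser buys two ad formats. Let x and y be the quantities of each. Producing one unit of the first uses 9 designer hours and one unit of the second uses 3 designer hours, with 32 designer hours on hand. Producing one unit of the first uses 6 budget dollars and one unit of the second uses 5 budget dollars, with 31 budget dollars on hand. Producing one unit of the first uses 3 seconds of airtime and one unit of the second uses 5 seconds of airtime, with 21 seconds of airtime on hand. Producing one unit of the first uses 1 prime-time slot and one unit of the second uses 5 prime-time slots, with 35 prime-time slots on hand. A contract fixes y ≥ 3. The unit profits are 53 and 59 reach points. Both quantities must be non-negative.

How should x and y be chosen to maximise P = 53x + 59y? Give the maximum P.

x = 2, y = 3, maximum P = 283

Extreme points and P = 53x + 59y:
  (0, 21/5) → P = 1239/5
  (0, 3) → P = 177
  (2, 3) → P = 283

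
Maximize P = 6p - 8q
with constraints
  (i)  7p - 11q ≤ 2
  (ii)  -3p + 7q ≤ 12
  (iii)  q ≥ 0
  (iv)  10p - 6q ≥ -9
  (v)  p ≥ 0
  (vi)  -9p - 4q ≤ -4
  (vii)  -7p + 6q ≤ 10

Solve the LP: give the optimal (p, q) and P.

Vertices and P = 6p - 8q:
  (73/8, 45/8) → P = 39/4
  (52/127, 10/127) → P = 232/127
  (9/52, 93/52) → P = -345/26
  (0, 3/2) → P = -12
  (0, 1) → P = -8

The binding constraints are 7p - 11q = 2 and -3p + 7q = 12.
Solving simultaneously gives p = 73/8, q = 45/8.

p = 73/8, q = 45/8, maximum P = 39/4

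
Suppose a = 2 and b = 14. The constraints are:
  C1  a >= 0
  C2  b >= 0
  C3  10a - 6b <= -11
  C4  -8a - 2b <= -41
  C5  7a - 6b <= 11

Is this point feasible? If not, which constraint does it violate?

C1: 2 ≥ 0 ✓
C2: 14 ≥ 0 ✓
C3: -64 ≤ -11 ✓
C4: -44 ≤ -41 ✓
C5: -70 ≤ 11 ✓

feasible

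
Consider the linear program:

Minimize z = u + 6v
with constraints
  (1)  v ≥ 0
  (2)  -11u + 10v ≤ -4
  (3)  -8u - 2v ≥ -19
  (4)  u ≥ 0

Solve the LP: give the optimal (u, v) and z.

u = 4/11, v = 0, minimum z = 4/11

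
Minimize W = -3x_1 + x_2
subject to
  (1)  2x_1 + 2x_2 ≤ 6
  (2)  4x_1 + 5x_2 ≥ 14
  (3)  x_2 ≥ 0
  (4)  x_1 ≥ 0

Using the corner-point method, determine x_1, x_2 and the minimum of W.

Extreme points and W = -3x_1 + x_2:
  (1, 2) → W = -1
  (0, 3) → W = 3
  (0, 14/5) → W = 14/5

The optimum lies where 2x_1 + 2x_2 = 6 and 4x_1 + 5x_2 = 14.
Solving simultaneously gives x_1 = 1, x_2 = 2.

x_1 = 1, x_2 = 2, minimum W = -1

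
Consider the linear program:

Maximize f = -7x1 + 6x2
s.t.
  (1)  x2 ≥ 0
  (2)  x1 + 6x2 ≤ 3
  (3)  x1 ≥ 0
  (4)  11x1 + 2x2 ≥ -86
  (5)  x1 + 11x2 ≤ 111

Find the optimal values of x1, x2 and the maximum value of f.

Vertices and f = -7x1 + 6x2:
  (3, 0) → f = -21
  (0, 0) → f = 0
  (0, 1/2) → f = 3

The binding constraints are x1 + 6x2 = 3 and x1 = 0.
Solving simultaneously gives x1 = 0, x2 = 1/2.

x1 = 0, x2 = 1/2, maximum f = 3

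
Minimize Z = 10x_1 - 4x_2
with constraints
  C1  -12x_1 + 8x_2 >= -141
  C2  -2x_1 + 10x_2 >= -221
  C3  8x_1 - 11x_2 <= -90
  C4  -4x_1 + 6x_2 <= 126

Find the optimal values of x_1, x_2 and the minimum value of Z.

Feasible corners and Z = 10x_1 - 4x_2:
  (2271/68, 552/17) → Z = 6939/34
  (927/20, 519/10) → Z = 2559/10
  (-3331/58, -974/29) → Z = -12759/29
  (-1293/14, -284/7) → Z = -5329/7

The binding constraints are -2x_1 + 10x_2 = -221 and -4x_1 + 6x_2 = 126.
Solving simultaneously gives x_1 = -1293/14, x_2 = -284/7.

x_1 = -1293/14, x_2 = -284/7, minimum Z = -5329/7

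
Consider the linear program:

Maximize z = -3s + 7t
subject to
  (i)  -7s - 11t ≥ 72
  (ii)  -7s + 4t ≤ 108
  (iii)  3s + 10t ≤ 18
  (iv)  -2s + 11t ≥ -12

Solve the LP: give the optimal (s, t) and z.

s = -492/35, t = 12/5, maximum z = 2064/35

Vertices and z = -3s + 7t:
  (-492/35, 12/5) → z = 2064/35
  (-20/3, -76/33) → z = 128/33
  (-412/23, -100/23) → z = 536/23

The binding constraints are -7s - 11t = 72 and -7s + 4t = 108.
Solving simultaneously gives s = -492/35, t = 12/5.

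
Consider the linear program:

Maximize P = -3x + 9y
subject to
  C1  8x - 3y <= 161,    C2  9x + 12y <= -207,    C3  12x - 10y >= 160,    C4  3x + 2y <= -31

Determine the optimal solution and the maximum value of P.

Feasible corners and P = -3x + 9y:
  (229/25, -731/25) → P = -7266/25
  (-25/39, -218/13) → P = -149
  (7/3, -19) → P = -178
The feasible region is unbounded (it extends along (-5, -6), (-3, -8)), but P strictly decreases along every unbounded feasible direction, so there is no improving ray and the maximum is attained at a vertex.

x = -25/39, y = -218/13, maximum P = -149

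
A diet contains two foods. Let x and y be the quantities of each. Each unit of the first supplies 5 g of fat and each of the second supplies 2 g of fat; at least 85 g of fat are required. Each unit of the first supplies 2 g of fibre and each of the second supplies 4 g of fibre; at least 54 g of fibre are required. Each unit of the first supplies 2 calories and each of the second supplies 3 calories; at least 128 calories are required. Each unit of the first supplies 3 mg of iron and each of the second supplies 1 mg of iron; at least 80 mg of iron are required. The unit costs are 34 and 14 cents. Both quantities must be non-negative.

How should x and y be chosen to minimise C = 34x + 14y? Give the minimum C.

Feasible corners and C = 34x + 14y:
  (0, 80) → C = 1120
  (64, 0) → C = 2176
  (16, 32) → C = 992
The feasible region is unbounded (it extends along (0, 1), (1, 0)), but C strictly increases along every unbounded feasible direction, so there is no improving ray and the minimum is attained at a vertex.

The binding constraints are 2x + 3y = 128 and 3x + y = 80.
Solving simultaneously gives x = 16, y = 32.

x = 16, y = 32, minimum C = 992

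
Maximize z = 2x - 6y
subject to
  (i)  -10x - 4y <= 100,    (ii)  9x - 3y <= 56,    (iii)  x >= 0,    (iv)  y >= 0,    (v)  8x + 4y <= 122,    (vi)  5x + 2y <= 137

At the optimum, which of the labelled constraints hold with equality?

Feasible corners and z = 2x - 6y:
  (56/9, 0) → z = 112/9
  (59/6, 65/6) → z = -136/3
  (0, 0) → z = 0
  (0, 61/2) → z = -183

The maximum is at (56/9, 0). Substituting into each constraint, equality holds for (ii) and (iv); the remaining constraints have slack.

(ii) and (iv)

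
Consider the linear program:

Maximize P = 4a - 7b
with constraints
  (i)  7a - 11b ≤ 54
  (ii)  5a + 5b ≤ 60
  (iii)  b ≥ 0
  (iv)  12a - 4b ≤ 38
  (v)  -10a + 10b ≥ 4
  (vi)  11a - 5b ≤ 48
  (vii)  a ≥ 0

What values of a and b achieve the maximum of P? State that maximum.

Corner points and P = 4a - 7b:
  (43/8, 53/8) → P = -199/8
  (0, 12) → P = -84
  (99/20, 107/20) → P = -353/20
  (0, 2/5) → P = -14/5

The binding constraints are -10a + 10b = 4 and a = 0.
Solving simultaneously gives a = 0, b = 2/5.

a = 0, b = 2/5, maximum P = -14/5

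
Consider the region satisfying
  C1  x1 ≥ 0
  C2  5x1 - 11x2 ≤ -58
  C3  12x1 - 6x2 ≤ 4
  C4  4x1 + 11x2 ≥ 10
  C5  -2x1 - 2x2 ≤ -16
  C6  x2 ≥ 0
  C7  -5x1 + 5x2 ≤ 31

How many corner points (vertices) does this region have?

Pairwise boundary intersections that survive every other constraint:
  (196/51, 358/51)
  (15/8, 49/8)
  (103/15, 196/15)
  (9/10, 71/10)

4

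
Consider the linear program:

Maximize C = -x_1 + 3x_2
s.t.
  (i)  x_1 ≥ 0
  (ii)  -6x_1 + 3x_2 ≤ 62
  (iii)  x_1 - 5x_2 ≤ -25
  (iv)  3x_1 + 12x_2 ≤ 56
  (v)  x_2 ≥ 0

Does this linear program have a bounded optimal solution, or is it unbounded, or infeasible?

The boundaries x_1 = 0 and -6x_1 + 3x_2 = 62 meet at (0, 62/3), but that point violates 3x_1 + 12x_2 ≤ 56. Every candidate vertex is excluded by some other constraint, so the feasible region is empty.

infeasible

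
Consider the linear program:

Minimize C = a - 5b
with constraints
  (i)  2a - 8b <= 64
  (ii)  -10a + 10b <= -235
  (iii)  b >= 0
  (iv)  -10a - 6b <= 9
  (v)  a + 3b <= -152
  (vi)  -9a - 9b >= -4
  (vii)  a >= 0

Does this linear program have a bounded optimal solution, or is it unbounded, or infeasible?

infeasible

The boundaries -9a - 9b = -4 and a = 0 meet at (0, 4/9), but that point violates -10a + 10b ≤ -235. Every candidate vertex is excluded by some other constraint, so the feasible region is empty.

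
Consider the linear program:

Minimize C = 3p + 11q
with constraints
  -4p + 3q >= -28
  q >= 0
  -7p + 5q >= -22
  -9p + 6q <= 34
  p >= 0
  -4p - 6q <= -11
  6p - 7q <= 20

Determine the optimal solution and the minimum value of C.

Extreme points and C = 3p + 11q:
  (22/7, 0) → C = 66/7
  (11/4, 0) → C = 33/4
  (0, 17/3) → C = 187/3
  (0, 11/6) → C = 121/6
The feasible region is unbounded (it extends along (5, 7), (2, 3)), but C strictly increases along every unbounded feasible direction, so there is no improving ray and the minimum is attained at a vertex.

At the optimal vertex, q = 0 and -4p - 6q = -11.
Solving simultaneously gives p = 11/4, q = 0.

p = 11/4, q = 0, minimum C = 33/4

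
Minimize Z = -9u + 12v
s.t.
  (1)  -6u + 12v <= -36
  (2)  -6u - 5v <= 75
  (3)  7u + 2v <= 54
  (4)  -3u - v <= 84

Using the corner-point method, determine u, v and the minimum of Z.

u = 420/23, v = -849/23, minimum Z = -13968/23

Vertices and Z = -9u + 12v:
  (-120/17, -111/17) → Z = -252/17
  (15/2, 3/4) → Z = -117/2
  (420/23, -849/23) → Z = -13968/23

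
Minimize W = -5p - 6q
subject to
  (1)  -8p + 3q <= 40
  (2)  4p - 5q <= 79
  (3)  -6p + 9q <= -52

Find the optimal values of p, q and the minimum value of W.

Corner points and W = -5p - 6q:
  (-437/28, -198/7) → W = 991/4
  (-86/9, -328/27) → W = 362/3
  (451/6, 133/3) → W = -3851/6

The optimum lies where 4p - 5q = 79 and -6p + 9q = -52.
Solving simultaneously gives p = 451/6, q = 133/3.

p = 451/6, q = 133/3, minimum W = -3851/6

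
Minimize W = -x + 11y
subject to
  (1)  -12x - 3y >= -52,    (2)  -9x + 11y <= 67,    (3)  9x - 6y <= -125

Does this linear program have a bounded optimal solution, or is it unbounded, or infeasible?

From the feasible point (-973/45, -58/5), moving in the direction (-6, -9) keeps every constraint satisfied while W decreases without bound.

unbounded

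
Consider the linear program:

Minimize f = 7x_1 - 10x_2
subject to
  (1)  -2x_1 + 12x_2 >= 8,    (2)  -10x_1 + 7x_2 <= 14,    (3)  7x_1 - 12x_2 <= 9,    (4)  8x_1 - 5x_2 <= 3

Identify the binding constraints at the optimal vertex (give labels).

Extreme points and f = 7x_1 - 10x_2:
  (-56/53, 26/53) → f = -652/53
  (38/43, 35/43) → f = -84/43
  (91/6, 71/3) → f = -261/2

The minimum is at (91/6, 71/3). Substituting into each constraint, equality holds for (2) and (4); the remaining constraints have slack.

(2) and (4)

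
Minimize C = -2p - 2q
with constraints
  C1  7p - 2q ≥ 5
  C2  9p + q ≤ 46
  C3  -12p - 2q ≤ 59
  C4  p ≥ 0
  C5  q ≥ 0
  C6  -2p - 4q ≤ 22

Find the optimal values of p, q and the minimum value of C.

Extreme points and C = -2p - 2q:
  (97/25, 277/25) → C = -748/25
  (5/7, 0) → C = -10/7
  (46/9, 0) → C = -92/9

p = 97/25, q = 277/25, minimum C = -748/25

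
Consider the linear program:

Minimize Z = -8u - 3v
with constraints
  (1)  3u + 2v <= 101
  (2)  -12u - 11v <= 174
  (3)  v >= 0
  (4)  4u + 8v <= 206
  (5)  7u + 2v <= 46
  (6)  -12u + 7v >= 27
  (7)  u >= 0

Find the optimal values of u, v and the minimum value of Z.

u = 0, v = 23, minimum Z = -69

Vertices and Z = -8u - 3v:
  (268/73, 741/73) → Z = -4367/73
  (0, 23) → Z = -69
  (0, 27/7) → Z = -81/7

The binding constraints are 7u + 2v = 46 and u = 0.
Solving simultaneously gives u = 0, v = 23.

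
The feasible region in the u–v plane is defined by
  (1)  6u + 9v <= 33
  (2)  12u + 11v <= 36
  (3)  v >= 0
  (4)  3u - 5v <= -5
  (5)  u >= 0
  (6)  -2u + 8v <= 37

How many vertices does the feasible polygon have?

Intersecting each pair of boundary lines and keeping only the points that satisfy every inequality leaves:
  (125/93, 56/31)
  (0, 36/11)
  (0, 1)

3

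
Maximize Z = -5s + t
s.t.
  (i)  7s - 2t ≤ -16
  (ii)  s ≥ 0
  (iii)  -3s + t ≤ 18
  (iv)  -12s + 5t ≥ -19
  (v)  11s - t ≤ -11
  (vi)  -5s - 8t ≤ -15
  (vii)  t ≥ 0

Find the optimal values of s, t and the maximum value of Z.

s = 0, t = 18, maximum Z = 18

Feasible corners and Z = -5s + t:
  (0, 18) → Z = 18
  (0, 11) → Z = 11
  (7/8, 165/8) → Z = 65/4

The optimum lies where s = 0 and -3s + t = 18.
Solving simultaneously gives s = 0, t = 18.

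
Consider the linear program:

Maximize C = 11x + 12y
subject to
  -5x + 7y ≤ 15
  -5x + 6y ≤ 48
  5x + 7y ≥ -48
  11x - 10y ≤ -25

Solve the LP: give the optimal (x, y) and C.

Corner points and C = 11x + 12y:
  (-63/10, -33/14) → C = -6831/70
  (-25/27, 40/27) → C = 205/27
  (-655/127, -403/127) → C = -12041/127

The binding constraints are -5x + 7y = 15 and 11x - 10y = -25.
Solving simultaneously gives x = -25/27, y = 40/27.

x = -25/27, y = 40/27, maximum C = 205/27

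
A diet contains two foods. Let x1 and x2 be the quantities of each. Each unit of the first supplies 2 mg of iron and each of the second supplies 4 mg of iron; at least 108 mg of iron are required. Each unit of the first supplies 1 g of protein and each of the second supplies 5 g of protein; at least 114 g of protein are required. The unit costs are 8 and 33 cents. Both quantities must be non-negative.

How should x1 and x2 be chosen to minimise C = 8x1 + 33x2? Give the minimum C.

Feasible corners and C = 8x1 + 33x2:
  (0, 27) → C = 891
  (114, 0) → C = 912
  (14, 20) → C = 772
The feasible region is unbounded (it extends along (0, 1), (1, 0)), but C strictly increases along every unbounded feasible direction, so there is no improving ray and the minimum is attained at a vertex.

The optimum lies where 2x1 + 4x2 = 108 and x1 + 5x2 = 114.
Solving simultaneously gives x1 = 14, x2 = 20.

x1 = 14, x2 = 20, minimum C = 772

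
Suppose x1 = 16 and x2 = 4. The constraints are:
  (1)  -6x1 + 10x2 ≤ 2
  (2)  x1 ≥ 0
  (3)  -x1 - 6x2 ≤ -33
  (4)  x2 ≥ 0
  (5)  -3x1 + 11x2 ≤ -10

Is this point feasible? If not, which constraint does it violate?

Constraint (5): -3x1 + 11x2 = -4, which is not ≤ -10. All other constraints are satisfied.

not feasible — violates (5)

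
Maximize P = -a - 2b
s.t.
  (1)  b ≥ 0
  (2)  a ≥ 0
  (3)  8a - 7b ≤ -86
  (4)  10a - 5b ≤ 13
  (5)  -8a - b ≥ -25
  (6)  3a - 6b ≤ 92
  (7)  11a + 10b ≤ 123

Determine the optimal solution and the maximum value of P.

a = 0, b = 86/7, maximum P = -172/7

Feasible corners and P = -a - 2b:
  (0, 86/7) → P = -172/7
  (0, 123/10) → P = -123/5
  (1/157, 1930/157) → P = -3861/157

The optimum lies where a = 0 and 8a - 7b = -86.
Solving simultaneously gives a = 0, b = 86/7.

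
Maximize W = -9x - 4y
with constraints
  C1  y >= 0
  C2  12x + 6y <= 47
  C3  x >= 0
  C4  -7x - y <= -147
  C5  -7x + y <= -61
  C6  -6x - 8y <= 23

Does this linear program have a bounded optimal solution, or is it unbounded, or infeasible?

infeasible

The boundaries y = 0 and -7x - y = -147 meet at (21, 0), but that point violates 12x + 6y ≤ 47. Every candidate vertex is excluded by some other constraint, so the feasible region is empty.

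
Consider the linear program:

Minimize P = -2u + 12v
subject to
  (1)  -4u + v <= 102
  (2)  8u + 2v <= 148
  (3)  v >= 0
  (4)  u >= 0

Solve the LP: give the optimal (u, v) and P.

u = 37/2, v = 0, minimum P = -37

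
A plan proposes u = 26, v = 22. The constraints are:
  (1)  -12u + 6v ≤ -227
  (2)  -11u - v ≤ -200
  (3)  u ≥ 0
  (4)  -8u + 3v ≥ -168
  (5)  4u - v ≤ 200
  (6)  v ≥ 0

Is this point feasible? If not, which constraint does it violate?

not feasible — violates (1)

Constraint (1): -12u + 6v = -180, which is not ≤ -227. All other constraints are satisfied.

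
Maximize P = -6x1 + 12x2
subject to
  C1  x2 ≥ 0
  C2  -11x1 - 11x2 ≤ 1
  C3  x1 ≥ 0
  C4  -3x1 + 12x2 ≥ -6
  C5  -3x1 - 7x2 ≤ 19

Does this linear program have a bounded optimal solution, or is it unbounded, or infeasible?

unbounded

From the feasible point (0, 0), moving in the direction (0, 1) keeps every constraint satisfied while P increases without bound.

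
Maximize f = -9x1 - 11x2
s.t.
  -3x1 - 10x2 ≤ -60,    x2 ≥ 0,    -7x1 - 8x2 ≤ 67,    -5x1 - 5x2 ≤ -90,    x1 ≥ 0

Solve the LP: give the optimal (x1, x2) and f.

x1 = 120/7, x2 = 6/7, maximum f = -1146/7

Extreme points and f = -9x1 - 11x2:
  (20, 0) → f = -180
  (120/7, 6/7) → f = -1146/7
  (0, 18) → f = -198
The feasible region is unbounded (it extends along (0, 1), (1, 0)), but f strictly decreases along every unbounded feasible direction, so there is no improving ray and the maximum is attained at a vertex.

At the optimal vertex, -3x1 - 10x2 = -60 and -5x1 - 5x2 = -90.
Solving simultaneously gives x1 = 120/7, x2 = 6/7.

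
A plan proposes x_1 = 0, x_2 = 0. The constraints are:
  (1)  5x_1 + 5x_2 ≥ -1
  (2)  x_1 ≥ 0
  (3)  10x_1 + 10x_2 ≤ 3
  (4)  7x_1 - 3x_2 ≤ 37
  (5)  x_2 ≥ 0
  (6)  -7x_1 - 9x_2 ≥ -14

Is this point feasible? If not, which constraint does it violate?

(1): 0 ≥ -1 ✓
(2): 0 ≥ 0 ✓
(3): 0 ≤ 3 ✓
(4): 0 ≤ 37 ✓
(5): 0 ≥ 0 ✓
(6): 0 ≥ -14 ✓

feasible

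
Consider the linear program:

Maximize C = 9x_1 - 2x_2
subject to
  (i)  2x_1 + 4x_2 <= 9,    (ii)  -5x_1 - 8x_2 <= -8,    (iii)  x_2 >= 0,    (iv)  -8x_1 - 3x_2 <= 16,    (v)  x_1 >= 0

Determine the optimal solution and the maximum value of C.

x_1 = 9/2, x_2 = 0, maximum C = 81/2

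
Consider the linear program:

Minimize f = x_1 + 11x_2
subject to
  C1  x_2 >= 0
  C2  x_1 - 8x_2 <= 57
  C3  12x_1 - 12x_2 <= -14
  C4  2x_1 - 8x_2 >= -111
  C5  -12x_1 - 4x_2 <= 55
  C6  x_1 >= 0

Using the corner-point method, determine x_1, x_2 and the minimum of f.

Corner points and f = x_1 + 11x_2:
  (305/18, 163/9) → f = 1297/6
  (0, 7/6) → f = 77/6
  (0, 111/8) → f = 1221/8

At the optimal vertex, 12x_1 - 12x_2 = -14 and x_1 = 0.
Solving simultaneously gives x_1 = 0, x_2 = 7/6.

x_1 = 0, x_2 = 7/6, minimum f = 77/6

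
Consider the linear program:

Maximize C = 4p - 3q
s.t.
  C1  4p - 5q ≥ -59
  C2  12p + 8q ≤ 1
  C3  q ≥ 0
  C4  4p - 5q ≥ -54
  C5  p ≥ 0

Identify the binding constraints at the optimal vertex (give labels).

C2 and C3

Vertices and C = 4p - 3q:
  (1/12, 0) → C = 1/3
  (0, 1/8) → C = -3/8
  (0, 0) → C = 0

The maximum is at (1/12, 0). Substituting into each constraint, equality holds for C2 and C3; the remaining constraints have slack.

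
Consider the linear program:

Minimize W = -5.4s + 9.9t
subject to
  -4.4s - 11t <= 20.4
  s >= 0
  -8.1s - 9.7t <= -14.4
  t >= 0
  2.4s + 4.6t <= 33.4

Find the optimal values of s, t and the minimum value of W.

Corner points and W = -5.4s + 9.9t:
  (0, 144/97) → W = 7128/485
  (0, 167/23) → W = 16533/230
  (16/9, 0) → W = -48/5
  (167/12, 0) → W = -1503/20

s = 167/12, t = 0, minimum W = -1503/20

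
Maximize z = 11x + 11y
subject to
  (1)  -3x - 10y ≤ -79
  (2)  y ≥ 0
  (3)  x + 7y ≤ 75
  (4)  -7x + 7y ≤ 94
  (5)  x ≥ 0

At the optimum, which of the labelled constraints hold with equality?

(2) and (3)

Extreme points and z = 11x + 11y:
  (79/3, 0) → z = 869/3
  (0, 79/10) → z = 869/10
  (75, 0) → z = 825
  (0, 75/7) → z = 825/7

The maximum is at (75, 0). Substituting into each constraint, equality holds for (2) and (3); the remaining constraints have slack.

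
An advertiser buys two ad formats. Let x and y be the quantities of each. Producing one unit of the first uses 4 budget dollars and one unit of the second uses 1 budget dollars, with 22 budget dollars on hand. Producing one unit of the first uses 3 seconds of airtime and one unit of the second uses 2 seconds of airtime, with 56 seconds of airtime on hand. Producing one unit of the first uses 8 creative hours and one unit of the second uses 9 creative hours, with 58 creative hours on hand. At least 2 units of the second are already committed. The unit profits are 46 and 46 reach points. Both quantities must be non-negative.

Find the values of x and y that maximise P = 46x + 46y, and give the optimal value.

x = 5, y = 2, maximum P = 322

Vertices and P = 46x + 46y:
  (0, 58/9) → P = 2668/9
  (0, 2) → P = 92
  (5, 2) → P = 322

The optimum lies where 4x + y = 22 and 8x + 9y = 58.
Solving simultaneously gives x = 5, y = 2.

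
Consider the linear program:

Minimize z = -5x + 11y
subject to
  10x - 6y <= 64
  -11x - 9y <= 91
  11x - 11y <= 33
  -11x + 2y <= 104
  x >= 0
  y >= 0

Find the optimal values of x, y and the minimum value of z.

x = 3, y = 0, minimum z = -15

Corner points and z = -5x + 11y:
  (23/2, 17/2) → z = 36
  (3, 0) → z = -15
  (0, 52) → z = 572
  (0, 0) → z = 0
The feasible region is unbounded (it extends along (3, 5), (2, 11)), but z strictly increases along every unbounded feasible direction, so there is no improving ray and the minimum is attained at a vertex.

At the optimal vertex, 11x - 11y = 33 and y = 0.
Solving simultaneously gives x = 3, y = 0.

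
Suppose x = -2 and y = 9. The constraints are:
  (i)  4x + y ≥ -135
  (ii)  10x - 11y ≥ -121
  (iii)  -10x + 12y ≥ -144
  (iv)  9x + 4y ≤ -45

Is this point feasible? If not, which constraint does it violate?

Constraint (iv): 9x + 4y = 18, which is not ≤ -45. All other constraints are satisfied.

not feasible — violates (iv)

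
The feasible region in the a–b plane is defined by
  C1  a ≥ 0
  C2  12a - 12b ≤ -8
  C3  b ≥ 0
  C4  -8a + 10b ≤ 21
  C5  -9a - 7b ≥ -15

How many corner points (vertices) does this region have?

Intersecting each pair of boundary lines and keeping only the points that satisfy every inequality leaves:
  (0, 2/3)
  (0, 21/10)
  (31/48, 21/16)
  (3/146, 309/146)

4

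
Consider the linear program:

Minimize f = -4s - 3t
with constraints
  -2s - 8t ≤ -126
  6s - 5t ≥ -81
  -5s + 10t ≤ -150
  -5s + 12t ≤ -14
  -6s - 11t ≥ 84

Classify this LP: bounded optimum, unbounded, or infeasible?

The boundaries -2s - 8t = -126 and -5s + 10t = -150 meet at (41, 11/2), but that point violates -6s - 11t ≥ 84. Every candidate vertex is excluded by some other constraint, so the feasible region is empty.

infeasible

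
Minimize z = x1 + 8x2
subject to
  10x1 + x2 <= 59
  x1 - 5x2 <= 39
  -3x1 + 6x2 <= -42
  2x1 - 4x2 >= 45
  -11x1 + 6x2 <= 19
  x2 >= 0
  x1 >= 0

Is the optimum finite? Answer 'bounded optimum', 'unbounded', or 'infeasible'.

infeasible

The boundaries x1 - 5x2 = 39 and x2 = 0 meet at (39, 0), but that point violates 10x1 + x2 ≤ 59. Every candidate vertex is excluded by some other constraint, so the feasible region is empty.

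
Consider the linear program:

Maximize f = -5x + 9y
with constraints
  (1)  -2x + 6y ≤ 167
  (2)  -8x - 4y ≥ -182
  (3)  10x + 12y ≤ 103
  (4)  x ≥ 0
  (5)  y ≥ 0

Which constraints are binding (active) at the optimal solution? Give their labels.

Extreme points and f = -5x + 9y:
  (0, 103/12) → f = 309/4
  (103/10, 0) → f = -103/2
  (0, 0) → f = 0

The maximum is at (0, 103/12). Substituting into each constraint, equality holds for (3) and (4); the remaining constraints have slack.

(3) and (4)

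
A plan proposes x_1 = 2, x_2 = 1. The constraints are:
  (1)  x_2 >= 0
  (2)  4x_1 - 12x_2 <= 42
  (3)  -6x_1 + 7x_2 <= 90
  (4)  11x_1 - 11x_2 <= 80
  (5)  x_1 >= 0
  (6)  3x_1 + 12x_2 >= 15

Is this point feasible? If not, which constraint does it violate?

feasible

(1): 1 ≥ 0 ✓
(2): -4 ≤ 42 ✓
(3): -5 ≤ 90 ✓
(4): 11 ≤ 80 ✓
(5): 2 ≥ 0 ✓
(6): 18 ≥ 15 ✓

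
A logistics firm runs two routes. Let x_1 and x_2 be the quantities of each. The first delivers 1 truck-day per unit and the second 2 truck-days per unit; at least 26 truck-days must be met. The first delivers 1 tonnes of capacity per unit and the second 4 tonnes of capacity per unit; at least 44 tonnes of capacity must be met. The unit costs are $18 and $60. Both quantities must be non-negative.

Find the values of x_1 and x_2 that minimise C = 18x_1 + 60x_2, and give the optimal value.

x_1 = 8, x_2 = 9, minimum C = 684

Corner points and C = 18x_1 + 60x_2:
  (0, 13) → C = 780
  (44, 0) → C = 792
  (8, 9) → C = 684
The feasible region is unbounded (it extends along (0, 1), (1, 0)), but C strictly increases along every unbounded feasible direction, so there is no improving ray and the minimum is attained at a vertex.

The optimum lies where x_1 + 2x_2 = 26 and x_1 + 4x_2 = 44.
Solving simultaneously gives x_1 = 8, x_2 = 9.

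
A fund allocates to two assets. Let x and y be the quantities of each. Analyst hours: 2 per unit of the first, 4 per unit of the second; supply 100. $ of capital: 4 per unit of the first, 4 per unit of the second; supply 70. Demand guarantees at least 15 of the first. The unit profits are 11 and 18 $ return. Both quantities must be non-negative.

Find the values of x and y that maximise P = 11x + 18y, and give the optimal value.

x = 15, y = 5/2, maximum P = 210

Extreme points and P = 11x + 18y:
  (35/2, 0) → P = 385/2
  (15, 0) → P = 165
  (15, 5/2) → P = 210

The binding constraints are 4x + 4y = 70 and x = 15.
Solving simultaneously gives x = 15, y = 5/2.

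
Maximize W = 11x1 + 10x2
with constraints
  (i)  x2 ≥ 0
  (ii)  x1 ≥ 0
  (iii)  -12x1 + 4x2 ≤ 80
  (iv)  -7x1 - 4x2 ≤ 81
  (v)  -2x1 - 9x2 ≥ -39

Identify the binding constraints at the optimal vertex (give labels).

(i) and (v)

Extreme points and W = 11x1 + 10x2:
  (0, 0) → W = 0
  (39/2, 0) → W = 429/2
  (0, 13/3) → W = 130/3

The maximum is at (39/2, 0). Substituting into each constraint, equality holds for (i) and (v); the remaining constraints have slack.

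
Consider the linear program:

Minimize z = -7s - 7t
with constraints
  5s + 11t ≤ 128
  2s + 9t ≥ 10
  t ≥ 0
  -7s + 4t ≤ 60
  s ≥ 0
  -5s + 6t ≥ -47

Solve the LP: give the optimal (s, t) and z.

Vertices and z = -7s - 7t:
  (0, 128/11) → z = -896/11
  (257/17, 81/17) → z = -2366/17
  (5, 0) → z = -35
  (0, 10/9) → z = -70/9
  (47/5, 0) → z = -329/5

The optimum lies where 5s + 11t = 128 and -5s + 6t = -47.
Solving simultaneously gives s = 257/17, t = 81/17.

s = 257/17, t = 81/17, minimum z = -2366/17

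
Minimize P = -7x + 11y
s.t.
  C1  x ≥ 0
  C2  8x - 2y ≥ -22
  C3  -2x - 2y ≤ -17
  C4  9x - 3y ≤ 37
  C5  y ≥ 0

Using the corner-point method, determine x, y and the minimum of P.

Corner points and P = -7x + 11y:
  (0, 11) → P = 121
  (0, 17/2) → P = 187/2
  (125/24, 79/24) → P = -1/4
The feasible region is unbounded (it extends along (1, 3), (1, 4)), but P strictly increases along every unbounded feasible direction, so there is no improving ray and the minimum is attained at a vertex.

x = 125/24, y = 79/24, minimum P = -1/4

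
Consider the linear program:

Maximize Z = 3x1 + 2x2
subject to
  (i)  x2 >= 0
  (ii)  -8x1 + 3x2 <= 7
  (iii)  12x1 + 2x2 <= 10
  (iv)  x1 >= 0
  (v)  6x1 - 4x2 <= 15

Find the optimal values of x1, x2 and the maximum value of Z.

x1 = 4/13, x2 = 41/13, maximum Z = 94/13

Vertices and Z = 3x1 + 2x2:
  (5/6, 0) → Z = 5/2
  (0, 0) → Z = 0
  (4/13, 41/13) → Z = 94/13
  (0, 7/3) → Z = 14/3

At the optimal vertex, -8x1 + 3x2 = 7 and 12x1 + 2x2 = 10.
Solving simultaneously gives x1 = 4/13, x2 = 41/13.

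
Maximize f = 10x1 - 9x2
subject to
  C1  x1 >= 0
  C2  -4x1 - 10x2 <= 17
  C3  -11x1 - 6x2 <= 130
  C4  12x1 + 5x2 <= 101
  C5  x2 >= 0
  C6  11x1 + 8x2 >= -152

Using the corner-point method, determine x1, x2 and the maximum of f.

x1 = 101/12, x2 = 0, maximum f = 505/6

Extreme points and f = 10x1 - 9x2:
  (0, 101/5) → f = -909/5
  (0, 0) → f = 0
  (101/12, 0) → f = 505/6

The binding constraints are 12x1 + 5x2 = 101 and x2 = 0.
Solving simultaneously gives x1 = 101/12, x2 = 0.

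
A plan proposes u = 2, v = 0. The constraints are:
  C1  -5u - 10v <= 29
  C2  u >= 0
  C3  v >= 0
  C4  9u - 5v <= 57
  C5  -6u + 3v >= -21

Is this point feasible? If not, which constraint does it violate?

C1: -10 ≤ 29 ✓
C2: 2 ≥ 0 ✓
C3: 0 ≥ 0 ✓
C4: 18 ≤ 57 ✓
C5: -12 ≥ -21 ✓

feasible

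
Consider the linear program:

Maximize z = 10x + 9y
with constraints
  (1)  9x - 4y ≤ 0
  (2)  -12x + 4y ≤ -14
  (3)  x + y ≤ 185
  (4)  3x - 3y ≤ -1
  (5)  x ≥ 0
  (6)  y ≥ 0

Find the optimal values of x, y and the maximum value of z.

Extreme points and z = 10x + 9y:
  (14/3, 21/2) → z = 847/6
  (740/13, 1665/13) → z = 22385/13
  (377/8, 1103/8) → z = 13697/8

x = 740/13, y = 1665/13, maximum z = 22385/13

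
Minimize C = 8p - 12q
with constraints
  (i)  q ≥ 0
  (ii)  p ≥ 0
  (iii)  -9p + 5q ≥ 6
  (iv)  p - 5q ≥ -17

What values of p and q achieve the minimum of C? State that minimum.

p = 0, q = 17/5, minimum C = -204/5

Vertices and C = 8p - 12q:
  (0, 6/5) → C = -72/5
  (0, 17/5) → C = -204/5
  (11/8, 147/40) → C = -331/10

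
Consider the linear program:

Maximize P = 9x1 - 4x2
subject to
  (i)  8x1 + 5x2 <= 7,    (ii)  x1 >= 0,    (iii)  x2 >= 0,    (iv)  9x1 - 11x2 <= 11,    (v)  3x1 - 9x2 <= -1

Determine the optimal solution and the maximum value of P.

x1 = 2/3, x2 = 1/3, maximum P = 14/3

Corner points and P = 9x1 - 4x2:
  (0, 7/5) → P = -28/5
  (2/3, 1/3) → P = 14/3
  (0, 1/9) → P = -4/9

At the optimal vertex, 8x1 + 5x2 = 7 and 3x1 - 9x2 = -1.
Solving simultaneously gives x1 = 2/3, x2 = 1/3.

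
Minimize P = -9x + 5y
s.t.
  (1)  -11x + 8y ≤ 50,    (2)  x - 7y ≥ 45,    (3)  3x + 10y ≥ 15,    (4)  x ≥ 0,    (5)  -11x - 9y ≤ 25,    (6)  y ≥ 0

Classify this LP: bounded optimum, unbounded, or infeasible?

From the feasible point (45, 0), moving in the direction (7, 1) keeps every constraint satisfied while P decreases without bound.

unbounded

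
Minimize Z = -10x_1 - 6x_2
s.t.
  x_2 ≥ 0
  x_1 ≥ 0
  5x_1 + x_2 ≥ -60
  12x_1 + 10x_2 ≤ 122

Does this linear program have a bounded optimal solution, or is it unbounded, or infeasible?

Feasible corners and Z = -10x_1 - 6x_2:
  (0, 0) → Z = 0
  (61/6, 0) → Z = -305/3
  (0, 61/5) → Z = -366/5
The feasible region has finitely many vertices and no improving ray; the minimum is -305/3 at (61/6, 0).

bounded optimum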